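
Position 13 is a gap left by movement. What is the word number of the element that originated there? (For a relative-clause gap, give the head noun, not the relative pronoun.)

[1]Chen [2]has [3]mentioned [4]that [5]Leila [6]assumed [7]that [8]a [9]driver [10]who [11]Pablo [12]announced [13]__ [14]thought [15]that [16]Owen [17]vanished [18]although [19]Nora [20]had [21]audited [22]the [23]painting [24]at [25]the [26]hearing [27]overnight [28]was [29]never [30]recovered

The gap at 13 is the subject of "thought", inside a relative clause.
The relative pronoun is "who" (word 10); it is bound by the head noun immediately before it.
Its filler is the head noun "driver", at word 9.

9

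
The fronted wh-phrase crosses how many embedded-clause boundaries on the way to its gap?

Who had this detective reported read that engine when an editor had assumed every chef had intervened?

"who" is extracted from the subject of "read".
Boundaries crossed, outermost first: [Ø] — 1 in total.

1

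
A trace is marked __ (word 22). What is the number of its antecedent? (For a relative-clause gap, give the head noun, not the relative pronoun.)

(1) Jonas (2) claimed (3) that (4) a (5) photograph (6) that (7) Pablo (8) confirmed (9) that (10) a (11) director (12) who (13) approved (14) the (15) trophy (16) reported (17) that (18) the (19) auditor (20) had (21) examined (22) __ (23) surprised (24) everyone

The gap at 22 is the object of "examined", inside a relative clause.
The relative pronoun is "that" (word 6); it is bound by the head noun immediately before it.
Its filler is the head noun "photograph", at word 5.

5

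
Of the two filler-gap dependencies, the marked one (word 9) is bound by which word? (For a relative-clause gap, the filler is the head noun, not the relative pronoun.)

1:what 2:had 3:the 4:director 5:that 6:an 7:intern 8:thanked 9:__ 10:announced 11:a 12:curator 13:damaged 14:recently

4

The marked gap is inside the relative clause, the direct object of "thanked".
Its filler is the head noun "director" (via "that"), at word 4.
(The other dependency links word 1 to a gap after word 13.)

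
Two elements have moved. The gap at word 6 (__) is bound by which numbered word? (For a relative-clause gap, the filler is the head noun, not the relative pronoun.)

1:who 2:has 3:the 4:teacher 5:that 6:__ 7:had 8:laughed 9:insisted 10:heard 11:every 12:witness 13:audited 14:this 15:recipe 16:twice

4

The marked gap is inside the relative clause, the subject of "laughed".
Its filler is the head noun "teacher" (via "that"), at word 4.
(The other dependency links word 1 to a gap after word 9.)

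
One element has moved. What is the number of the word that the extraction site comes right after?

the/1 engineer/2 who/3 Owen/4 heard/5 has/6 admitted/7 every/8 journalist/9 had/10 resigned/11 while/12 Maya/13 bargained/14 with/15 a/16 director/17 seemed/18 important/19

5

The displaced element is "the engineer" (word 2).
It is linked across 1 clause boundary (Ø).
It functions as the subject of "admitted", so the gap sits immediately after word 5 ("heard").
Base order: Owen heard the engineer has admitted every journalist had resigned while Maya bargained with a director.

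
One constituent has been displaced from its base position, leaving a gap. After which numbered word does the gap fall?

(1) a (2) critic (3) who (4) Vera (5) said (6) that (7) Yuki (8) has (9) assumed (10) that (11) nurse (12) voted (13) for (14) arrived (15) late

13

The displaced element is "a critic" (word 2).
It is linked across 2 clause boundaries (that → Ø).
It functions as the object of the preposition "for" of "voted", so the gap sits immediately after word 13 ("for").
Base order: Vera said that Yuki has assumed that nurse voted for a critic.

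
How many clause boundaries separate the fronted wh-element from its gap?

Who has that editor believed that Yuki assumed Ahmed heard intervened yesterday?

3

"who" is extracted from the subject of "intervened".
Boundaries crossed, outermost first: [that], [Ø], [Ø] — 3 in total.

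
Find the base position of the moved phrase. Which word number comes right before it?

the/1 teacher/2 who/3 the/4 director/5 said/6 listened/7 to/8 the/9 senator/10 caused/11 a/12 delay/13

6

The displaced element is "the teacher" (word 2).
It is linked across 1 clause boundary (Ø).
It functions as the subject of "listened", so the gap sits immediately after word 6 ("said").
Base order: The director said the teacher listened to the senator.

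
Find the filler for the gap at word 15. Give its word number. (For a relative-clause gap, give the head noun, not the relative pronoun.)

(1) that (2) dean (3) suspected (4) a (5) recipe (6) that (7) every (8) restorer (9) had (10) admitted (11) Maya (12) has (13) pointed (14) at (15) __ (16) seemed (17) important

The gap at 15 is the prepositional object of "pointed", inside a relative clause.
The relative pronoun is "that" (word 6); it is bound by the head noun immediately before it.
Its filler is the head noun "recipe", at word 5.

5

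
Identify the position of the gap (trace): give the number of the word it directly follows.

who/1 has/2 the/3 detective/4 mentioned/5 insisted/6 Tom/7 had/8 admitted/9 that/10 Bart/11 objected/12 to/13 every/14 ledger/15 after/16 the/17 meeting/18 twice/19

The displaced element is "who" (word 1).
It is linked across 1 clause boundary (Ø).
It functions as the subject of "insisted", so the gap sits immediately after word 5 ("mentioned").
Base order: The detective has mentioned that who insisted Tom had admitted that Bart objected to every ledger after the meeting twice.

5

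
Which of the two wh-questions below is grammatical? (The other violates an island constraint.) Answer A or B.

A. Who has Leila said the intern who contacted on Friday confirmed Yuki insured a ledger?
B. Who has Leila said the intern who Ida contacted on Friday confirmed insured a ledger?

In A, the wh-phrase is extracted from inside a complex-NP island (relative clause) (introduced by "who"), which blocks movement.
In B, the extraction path crosses only that-complement boundaries, which are transparent.
So B is grammatical.

B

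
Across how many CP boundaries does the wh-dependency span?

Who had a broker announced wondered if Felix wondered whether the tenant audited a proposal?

1

"who" is extracted from the subject of "wondered".
Boundaries crossed, outermost first: [Ø] — 1 in total.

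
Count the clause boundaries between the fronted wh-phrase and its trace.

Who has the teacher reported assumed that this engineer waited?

1

"who" is extracted from the subject of "assumed".
Boundaries crossed, outermost first: [Ø] — 1 in total.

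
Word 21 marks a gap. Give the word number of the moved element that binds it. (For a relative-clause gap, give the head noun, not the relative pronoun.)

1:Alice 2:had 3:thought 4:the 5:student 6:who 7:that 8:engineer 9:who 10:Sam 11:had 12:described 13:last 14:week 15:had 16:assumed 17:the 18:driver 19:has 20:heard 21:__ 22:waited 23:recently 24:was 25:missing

5

The gap at 21 is the subject of "waited", inside a relative clause.
The relative pronoun is "who" (word 6); it is bound by the head noun immediately before it.
Its filler is the head noun "student", at word 5.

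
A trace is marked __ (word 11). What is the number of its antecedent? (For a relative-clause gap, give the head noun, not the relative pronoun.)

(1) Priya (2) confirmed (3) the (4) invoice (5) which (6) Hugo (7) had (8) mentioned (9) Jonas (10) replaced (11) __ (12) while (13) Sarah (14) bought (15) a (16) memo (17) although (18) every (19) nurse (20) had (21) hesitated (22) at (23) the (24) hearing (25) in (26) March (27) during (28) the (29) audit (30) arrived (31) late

The gap at 11 is the object of "replaced", inside a relative clause.
The relative pronoun is "which" (word 5); it is bound by the head noun immediately before it.
Its filler is the head noun "invoice", at word 4.

4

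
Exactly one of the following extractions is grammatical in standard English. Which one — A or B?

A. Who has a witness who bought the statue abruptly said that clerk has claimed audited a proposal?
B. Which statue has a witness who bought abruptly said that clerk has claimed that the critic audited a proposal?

In B, the wh-phrase is extracted from inside a complex-NP island (relative clause) (introduced by "who"), which blocks movement.
In A, the extraction path crosses only that-complement boundaries, which are transparent.
So A is grammatical.

A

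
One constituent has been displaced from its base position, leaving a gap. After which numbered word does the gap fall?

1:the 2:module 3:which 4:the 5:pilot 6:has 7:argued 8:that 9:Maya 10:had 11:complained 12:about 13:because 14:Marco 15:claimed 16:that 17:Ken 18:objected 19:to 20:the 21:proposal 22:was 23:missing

The displaced element is "the module" (word 2).
It is linked across 1 clause boundary (that).
It functions as the object of the preposition "about" of "complained", so the gap sits immediately after word 12 ("about").
Base order: The pilot has argued that Maya had complained about the module because Marco claimed that Ken objected to the proposal.

12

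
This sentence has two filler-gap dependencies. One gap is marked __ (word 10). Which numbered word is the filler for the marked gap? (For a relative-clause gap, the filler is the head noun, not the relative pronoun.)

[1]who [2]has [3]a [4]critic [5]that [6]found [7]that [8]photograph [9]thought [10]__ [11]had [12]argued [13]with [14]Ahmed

1

The marked gap is the subject of "argued".
Its filler is the fronted wh-phrase "who", at word 1.
(The other dependency links word 4 to a gap after word 5.)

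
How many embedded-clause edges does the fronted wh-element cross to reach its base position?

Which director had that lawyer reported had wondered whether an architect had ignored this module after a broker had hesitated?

"which director" is extracted from the subject of "wondered".
Boundaries crossed, outermost first: [Ø] — 1 in total.

1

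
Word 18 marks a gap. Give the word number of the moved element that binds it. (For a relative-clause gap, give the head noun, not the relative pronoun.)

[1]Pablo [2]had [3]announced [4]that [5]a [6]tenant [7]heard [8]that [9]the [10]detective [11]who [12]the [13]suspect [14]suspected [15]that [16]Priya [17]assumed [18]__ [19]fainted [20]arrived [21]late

10

The gap at 18 is the subject of "fainted", inside a relative clause.
The relative pronoun is "who" (word 11); it is bound by the head noun immediately before it.
Its filler is the head noun "detective", at word 10.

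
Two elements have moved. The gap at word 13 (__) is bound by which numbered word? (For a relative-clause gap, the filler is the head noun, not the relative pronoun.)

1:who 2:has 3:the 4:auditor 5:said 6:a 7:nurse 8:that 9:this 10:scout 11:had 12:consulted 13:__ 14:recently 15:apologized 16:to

The marked gap is inside the relative clause, the direct object of "consulted".
Its filler is the head noun "nurse" (via "that"), at word 7.
(The other dependency links word 1 to a gap after word 16.)

7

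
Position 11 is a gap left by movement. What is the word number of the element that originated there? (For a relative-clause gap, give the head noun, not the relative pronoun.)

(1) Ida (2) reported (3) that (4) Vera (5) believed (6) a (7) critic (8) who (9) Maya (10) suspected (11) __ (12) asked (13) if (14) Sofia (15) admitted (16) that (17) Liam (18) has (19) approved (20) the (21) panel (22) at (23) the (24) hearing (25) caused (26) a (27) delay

7

The gap at 11 is the subject of "asked", inside a relative clause.
The relative pronoun is "who" (word 8); it is bound by the head noun immediately before it.
Its filler is the head noun "critic", at word 7.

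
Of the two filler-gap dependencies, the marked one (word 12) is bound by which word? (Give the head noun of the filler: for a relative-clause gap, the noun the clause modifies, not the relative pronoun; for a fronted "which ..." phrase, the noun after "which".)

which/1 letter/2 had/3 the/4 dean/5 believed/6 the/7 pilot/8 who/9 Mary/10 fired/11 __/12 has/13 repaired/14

8

The marked gap is inside the relative clause, the direct object of "fired".
Its filler is the head noun "pilot" (via "who"), at word 8.
(The other dependency links word 2 to a gap after word 14.)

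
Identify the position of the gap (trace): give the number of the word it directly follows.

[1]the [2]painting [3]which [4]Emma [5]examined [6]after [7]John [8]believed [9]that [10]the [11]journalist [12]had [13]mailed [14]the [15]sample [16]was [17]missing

5

The displaced element is "the painting" (word 2).
It functions as the direct object of "examined", so the gap sits immediately after word 5 ("examined").
Base order: Emma examined the painting after John believed that the journalist had mailed the sample.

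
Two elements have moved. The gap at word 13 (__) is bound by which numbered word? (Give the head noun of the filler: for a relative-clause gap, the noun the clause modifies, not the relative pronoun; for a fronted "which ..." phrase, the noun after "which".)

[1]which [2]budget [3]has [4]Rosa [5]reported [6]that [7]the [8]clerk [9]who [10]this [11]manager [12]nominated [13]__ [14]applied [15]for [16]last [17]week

The marked gap is inside the relative clause, the direct object of "nominated".
Its filler is the head noun "clerk" (via "who"), at word 8.
(The other dependency links word 2 to a gap after word 15.)

8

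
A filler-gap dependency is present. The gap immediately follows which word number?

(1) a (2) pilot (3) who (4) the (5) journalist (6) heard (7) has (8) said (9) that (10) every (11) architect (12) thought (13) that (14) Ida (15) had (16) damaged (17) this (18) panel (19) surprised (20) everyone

6

The displaced element is "a pilot" (word 2).
It is linked across 1 clause boundary (Ø).
It functions as the subject of "said", so the gap sits immediately after word 6 ("heard").
Base order: The journalist heard a pilot has said that every architect thought that Ida had damaged this panel.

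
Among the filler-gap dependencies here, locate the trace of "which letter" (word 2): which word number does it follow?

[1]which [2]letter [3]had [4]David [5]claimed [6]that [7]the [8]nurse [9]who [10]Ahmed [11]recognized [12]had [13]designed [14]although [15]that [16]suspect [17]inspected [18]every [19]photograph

The displaced element is "which letter" (word 2).
It is linked across 1 clause boundary (that).
It functions as the direct object of "designed", so the gap sits immediately after word 13 ("designed").
Base order: David had claimed that the nurse who Ahmed recognized had designed which letter although that suspect inspected every photograph.

13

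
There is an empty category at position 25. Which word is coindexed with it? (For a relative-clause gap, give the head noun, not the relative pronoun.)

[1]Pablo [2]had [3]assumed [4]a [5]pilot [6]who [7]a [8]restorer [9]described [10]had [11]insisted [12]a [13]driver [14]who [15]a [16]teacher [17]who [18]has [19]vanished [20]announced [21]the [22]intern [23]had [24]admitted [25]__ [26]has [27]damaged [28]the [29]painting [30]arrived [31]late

The gap at 25 is the subject of "damaged", inside a relative clause.
The relative pronoun is "who" (word 14); it is bound by the head noun immediately before it.
Its filler is the head noun "driver", at word 13.

13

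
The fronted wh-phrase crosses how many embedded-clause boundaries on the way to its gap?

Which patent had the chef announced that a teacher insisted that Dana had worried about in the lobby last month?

"which patent" is extracted from the PP object of "worried".
Boundaries crossed, outermost first: [that], [that] — 2 in total.

2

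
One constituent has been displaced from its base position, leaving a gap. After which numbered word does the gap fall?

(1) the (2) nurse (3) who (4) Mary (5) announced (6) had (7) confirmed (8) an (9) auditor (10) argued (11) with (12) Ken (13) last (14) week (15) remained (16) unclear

The displaced element is "the nurse" (word 2).
It is linked across 1 clause boundary (Ø).
It functions as the subject of "confirmed", so the gap sits immediately after word 5 ("announced").
Base order: Mary announced the nurse had confirmed an auditor argued with Ken last week.

5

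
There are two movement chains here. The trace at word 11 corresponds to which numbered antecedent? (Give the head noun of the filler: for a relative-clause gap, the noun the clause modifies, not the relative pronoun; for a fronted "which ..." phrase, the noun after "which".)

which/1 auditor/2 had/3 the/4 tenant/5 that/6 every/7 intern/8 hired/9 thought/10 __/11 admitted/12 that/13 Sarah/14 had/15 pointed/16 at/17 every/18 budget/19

2

The marked gap is the subject of "admitted".
Its filler is the fronted wh-phrase "which auditor", at word 2.
(The other dependency links word 5 to a gap after word 9.)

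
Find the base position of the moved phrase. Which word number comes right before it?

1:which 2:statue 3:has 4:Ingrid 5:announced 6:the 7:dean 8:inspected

8

The displaced element is "which statue" (word 2).
It is linked across 1 clause boundary (Ø).
It functions as the direct object of "inspected", so the gap sits immediately after word 8 ("inspected").
Base order: Ingrid has announced the dean inspected which statue.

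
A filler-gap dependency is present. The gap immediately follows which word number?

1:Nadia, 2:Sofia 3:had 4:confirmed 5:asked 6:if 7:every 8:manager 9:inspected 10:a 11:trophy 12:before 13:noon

The displaced element is "Nadia" (word 1).
It is linked across 1 clause boundary (Ø).
It functions as the subject of "asked", so the gap sits immediately after word 4 ("confirmed").
Base order: Sofia had confirmed that Nadia asked if every manager inspected a trophy before noon.

4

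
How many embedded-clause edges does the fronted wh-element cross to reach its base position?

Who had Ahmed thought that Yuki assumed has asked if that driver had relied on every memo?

2

"who" is extracted from the subject of "asked".
Boundaries crossed, outermost first: [that], [Ø] — 2 in total.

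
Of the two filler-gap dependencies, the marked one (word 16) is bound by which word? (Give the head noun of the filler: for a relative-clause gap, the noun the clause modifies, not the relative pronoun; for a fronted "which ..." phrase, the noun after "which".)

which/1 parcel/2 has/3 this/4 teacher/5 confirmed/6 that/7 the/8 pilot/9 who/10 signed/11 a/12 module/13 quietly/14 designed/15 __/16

The marked gap is the direct object of "designed".
Its filler is the fronted wh-phrase "which parcel", at word 2.
(The other dependency links word 9 to a gap after word 10.)

2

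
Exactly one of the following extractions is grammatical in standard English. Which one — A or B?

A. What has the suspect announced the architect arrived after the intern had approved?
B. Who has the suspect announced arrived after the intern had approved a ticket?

In A, the wh-phrase is extracted from inside an adjunct island (introduced by "after"), which blocks movement.
In B, the extraction path crosses only that-complement boundaries, which are transparent.
So B is grammatical.

B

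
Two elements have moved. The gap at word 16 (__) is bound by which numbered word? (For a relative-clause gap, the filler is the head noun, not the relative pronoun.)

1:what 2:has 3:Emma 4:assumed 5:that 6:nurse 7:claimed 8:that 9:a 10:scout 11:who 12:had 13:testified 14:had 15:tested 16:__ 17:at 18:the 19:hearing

1

The marked gap is the direct object of "tested".
Its filler is the fronted wh-phrase "what", at word 1.
(The other dependency links word 10 to a gap after word 11.)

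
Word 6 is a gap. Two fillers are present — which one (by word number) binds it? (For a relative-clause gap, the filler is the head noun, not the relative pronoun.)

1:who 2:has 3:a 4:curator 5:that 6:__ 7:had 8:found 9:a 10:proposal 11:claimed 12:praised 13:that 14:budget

The marked gap is inside the relative clause, the subject of "found".
Its filler is the head noun "curator" (via "that"), at word 4.
(The other dependency links word 1 to a gap after word 11.)

4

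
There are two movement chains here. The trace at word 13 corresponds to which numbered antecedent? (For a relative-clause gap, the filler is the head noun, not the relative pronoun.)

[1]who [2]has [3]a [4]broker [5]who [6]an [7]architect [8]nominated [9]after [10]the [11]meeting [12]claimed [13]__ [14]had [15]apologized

The marked gap is the subject of "apologized".
Its filler is the fronted wh-phrase "who", at word 1.
(The other dependency links word 4 to a gap after word 8.)

1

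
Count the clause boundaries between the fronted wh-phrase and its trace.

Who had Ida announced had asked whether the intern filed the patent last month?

"who" is extracted from the subject of "asked".
Boundaries crossed, outermost first: [Ø] — 1 in total.

1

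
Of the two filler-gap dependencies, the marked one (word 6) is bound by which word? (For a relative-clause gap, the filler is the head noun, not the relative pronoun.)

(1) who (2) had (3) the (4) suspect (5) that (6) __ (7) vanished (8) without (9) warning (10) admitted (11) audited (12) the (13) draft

4

The marked gap is inside the relative clause, the subject of "vanished".
Its filler is the head noun "suspect" (via "that"), at word 4.
(The other dependency links word 1 to a gap after word 10.)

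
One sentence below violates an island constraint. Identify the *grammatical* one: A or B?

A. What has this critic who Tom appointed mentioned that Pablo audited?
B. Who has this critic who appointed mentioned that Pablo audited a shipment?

A

In B, the wh-phrase is extracted from inside a complex-NP island (relative clause) (introduced by "who"), which blocks movement.
In A, the extraction path crosses only that-complement boundaries, which are transparent.
So A is grammatical.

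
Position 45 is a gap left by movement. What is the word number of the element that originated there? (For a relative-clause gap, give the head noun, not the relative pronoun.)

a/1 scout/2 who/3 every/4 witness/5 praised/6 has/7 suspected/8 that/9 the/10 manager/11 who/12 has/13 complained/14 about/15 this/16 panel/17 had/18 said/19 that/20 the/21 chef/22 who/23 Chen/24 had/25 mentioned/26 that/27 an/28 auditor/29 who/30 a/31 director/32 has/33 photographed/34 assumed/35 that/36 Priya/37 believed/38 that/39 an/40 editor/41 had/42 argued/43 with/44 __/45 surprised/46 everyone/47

The gap at 45 is the prepositional object of "argued", inside a relative clause.
The relative pronoun is "who" (word 23); it is bound by the head noun immediately before it.
Its filler is the head noun "chef", at word 22.

22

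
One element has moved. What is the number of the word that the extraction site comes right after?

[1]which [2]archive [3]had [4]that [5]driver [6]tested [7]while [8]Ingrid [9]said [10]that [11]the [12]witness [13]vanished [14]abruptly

The displaced element is "which archive" (word 2).
It functions as the direct object of "tested", so the gap sits immediately after word 6 ("tested").
Base order: That driver had tested which archive while Ingrid said that the witness vanished abruptly.

6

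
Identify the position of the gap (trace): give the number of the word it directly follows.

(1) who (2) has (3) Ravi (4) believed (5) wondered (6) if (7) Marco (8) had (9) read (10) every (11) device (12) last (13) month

4

The displaced element is "who" (word 1).
It is linked across 1 clause boundary (Ø).
It functions as the subject of "wondered", so the gap sits immediately after word 4 ("believed").
Base order: Ravi has believed that who wondered if Marco had read every device last month.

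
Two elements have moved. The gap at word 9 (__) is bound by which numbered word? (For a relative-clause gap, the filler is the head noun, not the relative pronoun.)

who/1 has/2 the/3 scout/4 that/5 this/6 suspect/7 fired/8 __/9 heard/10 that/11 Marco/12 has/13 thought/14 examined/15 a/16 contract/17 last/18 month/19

The marked gap is inside the relative clause, the direct object of "fired".
Its filler is the head noun "scout" (via "that"), at word 4.
(The other dependency links word 1 to a gap after word 14.)

4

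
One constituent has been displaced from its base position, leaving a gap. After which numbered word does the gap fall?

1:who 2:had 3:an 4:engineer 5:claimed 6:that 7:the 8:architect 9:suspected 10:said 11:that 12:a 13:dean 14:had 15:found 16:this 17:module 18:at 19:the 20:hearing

The displaced element is "who" (word 1).
It is linked across 2 clause boundaries (that → Ø).
It functions as the subject of "said", so the gap sits immediately after word 9 ("suspected").
Base order: An engineer had claimed that the architect suspected that who said that a dean had found this module at the hearing.

9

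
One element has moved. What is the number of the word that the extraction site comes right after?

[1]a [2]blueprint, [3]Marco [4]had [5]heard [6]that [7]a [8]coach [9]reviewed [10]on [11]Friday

The displaced element is "a blueprint" (word 2).
It is linked across 1 clause boundary (that).
It functions as the direct object of "reviewed", so the gap sits immediately after word 9 ("reviewed").
Base order: Marco had heard that a coach reviewed a blueprint on Friday.

9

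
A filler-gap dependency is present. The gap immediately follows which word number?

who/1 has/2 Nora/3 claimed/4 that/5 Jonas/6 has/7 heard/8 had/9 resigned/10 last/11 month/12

8

The displaced element is "who" (word 1).
It is linked across 2 clause boundaries (that → Ø).
It functions as the subject of "resigned", so the gap sits immediately after word 8 ("heard").
Base order: Nora has claimed that Jonas has heard that who had resigned last month.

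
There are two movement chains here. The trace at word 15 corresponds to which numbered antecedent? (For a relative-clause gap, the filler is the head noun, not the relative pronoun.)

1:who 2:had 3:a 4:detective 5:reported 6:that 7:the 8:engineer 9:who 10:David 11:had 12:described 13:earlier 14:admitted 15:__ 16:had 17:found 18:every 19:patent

The marked gap is the subject of "found".
Its filler is the fronted wh-phrase "who", at word 1.
(The other dependency links word 8 to a gap after word 12.)

1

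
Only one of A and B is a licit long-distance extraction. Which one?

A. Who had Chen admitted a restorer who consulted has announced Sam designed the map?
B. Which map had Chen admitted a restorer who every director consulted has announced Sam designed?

B

In A, the wh-phrase is extracted from inside a complex-NP island (relative clause) (introduced by "who"), which blocks movement.
In B, the extraction path crosses only that-complement boundaries, which are transparent.
So B is grammatical.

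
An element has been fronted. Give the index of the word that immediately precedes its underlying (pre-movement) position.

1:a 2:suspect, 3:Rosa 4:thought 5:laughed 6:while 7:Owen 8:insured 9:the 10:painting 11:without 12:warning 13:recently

4

The displaced element is "a suspect" (word 2).
It is linked across 1 clause boundary (Ø).
It functions as the subject of "laughed", so the gap sits immediately after word 4 ("thought").
Base order: Rosa thought a suspect laughed while Owen insured the painting without warning recently.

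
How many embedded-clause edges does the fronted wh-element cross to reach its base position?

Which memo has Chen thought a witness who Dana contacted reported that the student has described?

"which memo" is extracted from the object of "described".
Boundaries crossed, outermost first: [Ø], [that] — 2 in total.

2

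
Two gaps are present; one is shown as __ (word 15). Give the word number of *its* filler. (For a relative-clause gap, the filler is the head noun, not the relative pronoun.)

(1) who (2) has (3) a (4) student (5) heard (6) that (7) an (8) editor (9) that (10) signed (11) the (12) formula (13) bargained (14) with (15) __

The marked gap is the object of the preposition "with" of "bargained".
Its filler is the fronted wh-phrase "who", at word 1.
(The other dependency links word 8 to a gap after word 9.)

1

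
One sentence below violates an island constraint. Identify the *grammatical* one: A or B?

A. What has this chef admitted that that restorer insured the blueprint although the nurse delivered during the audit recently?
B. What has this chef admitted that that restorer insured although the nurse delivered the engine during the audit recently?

In A, the wh-phrase is extracted from inside an adjunct island (introduced by "although"), which blocks movement.
In B, the extraction path crosses only that-complement boundaries, which are transparent.
So B is grammatical.

B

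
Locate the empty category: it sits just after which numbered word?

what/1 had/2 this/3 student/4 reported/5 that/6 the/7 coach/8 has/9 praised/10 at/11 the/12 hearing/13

10

The displaced element is "what" (word 1).
It is linked across 1 clause boundary (that).
It functions as the direct object of "praised", so the gap sits immediately after word 10 ("praised").
Base order: This student had reported that the coach has praised what at the hearing.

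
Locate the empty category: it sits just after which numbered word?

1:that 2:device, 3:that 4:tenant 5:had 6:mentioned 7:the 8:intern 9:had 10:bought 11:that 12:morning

10

The displaced element is "that device" (word 2).
It is linked across 1 clause boundary (Ø).
It functions as the direct object of "bought", so the gap sits immediately after word 10 ("bought").
Base order: That tenant had mentioned the intern had bought that device that morning.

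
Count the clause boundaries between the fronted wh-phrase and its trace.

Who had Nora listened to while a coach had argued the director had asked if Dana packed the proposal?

"who" originates inside the matrix clause — no clause boundary is crossed.

0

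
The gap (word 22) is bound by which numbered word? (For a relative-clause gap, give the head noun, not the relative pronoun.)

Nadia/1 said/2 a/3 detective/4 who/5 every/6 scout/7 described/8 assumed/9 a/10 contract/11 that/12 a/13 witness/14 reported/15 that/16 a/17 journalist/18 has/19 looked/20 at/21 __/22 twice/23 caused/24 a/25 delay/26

The gap at 22 is the prepositional object of "looked", inside a relative clause.
The relative pronoun is "that" (word 12); it is bound by the head noun immediately before it.
Its filler is the head noun "contract", at word 11.

11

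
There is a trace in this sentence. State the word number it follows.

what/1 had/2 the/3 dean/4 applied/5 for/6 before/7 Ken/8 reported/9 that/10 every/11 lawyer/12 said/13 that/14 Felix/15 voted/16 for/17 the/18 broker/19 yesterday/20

The displaced element is "what" (word 1).
It functions as the object of the preposition "for" of "applied", so the gap sits immediately after word 6 ("for").
Base order: The dean had applied for what before Ken reported that every lawyer said that Felix voted for the broker yesterday.

6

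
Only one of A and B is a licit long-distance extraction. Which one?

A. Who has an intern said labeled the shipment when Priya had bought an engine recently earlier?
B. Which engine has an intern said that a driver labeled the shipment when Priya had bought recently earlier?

In B, the wh-phrase is extracted from inside an adjunct island (introduced by "when"), which blocks movement.
In A, the extraction path crosses only that-complement boundaries, which are transparent.
So A is grammatical.

A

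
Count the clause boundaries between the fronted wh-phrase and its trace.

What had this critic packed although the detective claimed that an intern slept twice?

"what" originates inside the matrix clause — no clause boundary is crossed.

0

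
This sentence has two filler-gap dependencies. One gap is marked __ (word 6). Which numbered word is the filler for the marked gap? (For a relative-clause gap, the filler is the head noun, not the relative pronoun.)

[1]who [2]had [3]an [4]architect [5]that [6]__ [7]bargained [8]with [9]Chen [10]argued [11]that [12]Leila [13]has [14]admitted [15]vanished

4

The marked gap is inside the relative clause, the subject of "bargained".
Its filler is the head noun "architect" (via "that"), at word 4.
(The other dependency links word 1 to a gap after word 14.)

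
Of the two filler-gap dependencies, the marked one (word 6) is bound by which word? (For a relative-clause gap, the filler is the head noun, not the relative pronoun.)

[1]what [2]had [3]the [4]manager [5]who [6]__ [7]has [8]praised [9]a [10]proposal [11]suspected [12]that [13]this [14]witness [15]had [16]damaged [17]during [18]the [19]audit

The marked gap is inside the relative clause, the subject of "praised".
Its filler is the head noun "manager" (via "who"), at word 4.
(The other dependency links word 1 to a gap after word 16.)

4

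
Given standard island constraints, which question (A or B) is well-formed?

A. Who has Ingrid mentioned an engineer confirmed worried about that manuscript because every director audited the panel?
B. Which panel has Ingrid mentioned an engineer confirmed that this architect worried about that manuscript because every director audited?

In B, the wh-phrase is extracted from inside an adjunct island (introduced by "because"), which blocks movement.
In A, the extraction path crosses only that-complement boundaries, which are transparent.
So A is grammatical.

A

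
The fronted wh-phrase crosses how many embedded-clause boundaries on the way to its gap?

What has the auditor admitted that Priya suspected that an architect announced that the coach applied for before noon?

"what" is extracted from the PP object of "applied".
Boundaries crossed, outermost first: [that], [that], [that] — 3 in total.

3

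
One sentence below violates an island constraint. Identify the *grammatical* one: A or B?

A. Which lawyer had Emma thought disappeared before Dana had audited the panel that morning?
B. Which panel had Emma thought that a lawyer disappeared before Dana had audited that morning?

A

In B, the wh-phrase is extracted from inside an adjunct island (introduced by "before"), which blocks movement.
In A, the extraction path crosses only that-complement boundaries, which are transparent.
So A is grammatical.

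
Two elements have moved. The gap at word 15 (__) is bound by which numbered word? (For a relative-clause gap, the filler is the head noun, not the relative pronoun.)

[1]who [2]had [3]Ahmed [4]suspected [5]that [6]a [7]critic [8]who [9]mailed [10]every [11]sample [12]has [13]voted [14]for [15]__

1

The marked gap is the object of the preposition "for" of "voted".
Its filler is the fronted wh-phrase "who", at word 1.
(The other dependency links word 7 to a gap after word 8.)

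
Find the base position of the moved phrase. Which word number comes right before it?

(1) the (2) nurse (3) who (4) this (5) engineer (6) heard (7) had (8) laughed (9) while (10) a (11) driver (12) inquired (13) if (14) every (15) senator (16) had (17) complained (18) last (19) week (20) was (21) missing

The displaced element is "the nurse" (word 2).
It is linked across 1 clause boundary (Ø).
It functions as the subject of "laughed", so the gap sits immediately after word 6 ("heard").
Base order: This engineer heard that the nurse had laughed while a driver inquired if every senator had complained last week.

6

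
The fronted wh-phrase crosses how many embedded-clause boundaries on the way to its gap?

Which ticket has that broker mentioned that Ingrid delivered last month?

1

"which ticket" is extracted from the object of "delivered".
Boundaries crossed, outermost first: [that] — 1 in total.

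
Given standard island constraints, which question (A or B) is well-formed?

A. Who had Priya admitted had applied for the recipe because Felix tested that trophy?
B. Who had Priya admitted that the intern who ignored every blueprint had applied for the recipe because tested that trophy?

A

In B, the wh-phrase is extracted from inside an adjunct island (introduced by "because"), which blocks movement.
In A, the extraction path crosses only that-complement boundaries, which are transparent.
So A is grammatical.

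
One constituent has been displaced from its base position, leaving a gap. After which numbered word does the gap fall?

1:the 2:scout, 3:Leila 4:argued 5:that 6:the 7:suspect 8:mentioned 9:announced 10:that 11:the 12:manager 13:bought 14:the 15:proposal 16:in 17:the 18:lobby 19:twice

8

The displaced element is "the scout" (word 2).
It is linked across 2 clause boundaries (that → Ø).
It functions as the subject of "announced", so the gap sits immediately after word 8 ("mentioned").
Base order: Leila argued that the suspect mentioned that the scout announced that the manager bought the proposal in the lobby twice.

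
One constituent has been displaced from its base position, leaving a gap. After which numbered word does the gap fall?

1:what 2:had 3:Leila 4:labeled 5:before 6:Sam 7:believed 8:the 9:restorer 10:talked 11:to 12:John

The displaced element is "what" (word 1).
It functions as the direct object of "labeled", so the gap sits immediately after word 4 ("labeled").
Base order: Leila had labeled what before Sam believed the restorer talked to John.

4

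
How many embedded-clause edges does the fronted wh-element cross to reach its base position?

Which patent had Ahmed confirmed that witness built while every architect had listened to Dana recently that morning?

1

"which patent" is extracted from the object of "built".
Boundaries crossed, outermost first: [Ø] — 1 in total.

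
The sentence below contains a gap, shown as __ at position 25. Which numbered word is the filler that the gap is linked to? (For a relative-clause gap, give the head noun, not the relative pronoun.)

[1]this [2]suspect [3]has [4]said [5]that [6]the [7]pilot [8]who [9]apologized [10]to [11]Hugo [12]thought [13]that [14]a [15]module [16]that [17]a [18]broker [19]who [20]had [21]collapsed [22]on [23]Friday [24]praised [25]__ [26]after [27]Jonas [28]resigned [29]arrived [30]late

The gap at 25 is the object of "praised", inside a relative clause.
The relative pronoun is "that" (word 16); it is bound by the head noun immediately before it.
Its filler is the head noun "module", at word 15.

15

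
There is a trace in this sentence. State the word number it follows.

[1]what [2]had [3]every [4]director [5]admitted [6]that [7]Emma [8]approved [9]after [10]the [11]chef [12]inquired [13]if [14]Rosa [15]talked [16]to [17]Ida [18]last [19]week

8

The displaced element is "what" (word 1).
It is linked across 1 clause boundary (that).
It functions as the direct object of "approved", so the gap sits immediately after word 8 ("approved").
Base order: Every director had admitted that Emma approved what after the chef inquired if Rosa talked to Ida last week.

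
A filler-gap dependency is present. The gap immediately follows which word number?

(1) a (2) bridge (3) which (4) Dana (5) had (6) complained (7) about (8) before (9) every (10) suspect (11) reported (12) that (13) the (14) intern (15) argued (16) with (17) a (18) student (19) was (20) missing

The displaced element is "a bridge" (word 2).
It functions as the object of the preposition "about" of "complained", so the gap sits immediately after word 7 ("about").
Base order: Dana had complained about a bridge before every suspect reported that the intern argued with a student.

7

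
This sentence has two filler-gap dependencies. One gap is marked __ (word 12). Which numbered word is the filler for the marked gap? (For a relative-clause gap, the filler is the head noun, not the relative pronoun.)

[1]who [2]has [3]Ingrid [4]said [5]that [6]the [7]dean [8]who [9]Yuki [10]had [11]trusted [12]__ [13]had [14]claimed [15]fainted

7

The marked gap is inside the relative clause, the direct object of "trusted".
Its filler is the head noun "dean" (via "who"), at word 7.
(The other dependency links word 1 to a gap after word 14.)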